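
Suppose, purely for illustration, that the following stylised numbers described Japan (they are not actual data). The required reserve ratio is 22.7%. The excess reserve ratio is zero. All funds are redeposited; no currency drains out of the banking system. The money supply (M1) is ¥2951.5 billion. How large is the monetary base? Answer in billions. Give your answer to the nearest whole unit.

¥670 billion

With no currency drain and no excess reserves, the money multiplier is m = 1/rr = 1/0.227 ≈ 4.40529.
The monetary base is MB = M / m = 2951.5 / 4.40529 ≈ 669.9899 billion.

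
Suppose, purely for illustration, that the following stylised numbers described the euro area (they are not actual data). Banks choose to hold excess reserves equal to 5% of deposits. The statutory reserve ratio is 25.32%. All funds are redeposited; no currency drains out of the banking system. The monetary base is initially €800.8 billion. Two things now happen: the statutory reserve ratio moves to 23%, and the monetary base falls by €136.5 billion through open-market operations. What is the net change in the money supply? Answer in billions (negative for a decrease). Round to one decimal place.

Before: m₁ = 1 / (0.2532 + 0.05) ≈ 3.29815, MB₁ = 800.8, so M₁ = 3.29815 × 800.8 ≈ 2641.1585 billion.
After: m₂ = 1 / (0.23 + 0.05) ≈ 3.57143, MB₂ = 800.8 − 136.5 = 664.3, so M₂ = 3.57143 × 664.3 ≈ 2372.5009 billion.
ΔM = M₂ − M₁ = 2372.5009 − 2641.1585 = -268.6576 billion.

-268.7 billion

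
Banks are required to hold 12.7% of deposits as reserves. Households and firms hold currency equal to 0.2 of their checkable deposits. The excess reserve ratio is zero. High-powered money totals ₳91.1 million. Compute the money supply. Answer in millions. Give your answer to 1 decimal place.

₳334.3 million

The money multiplier is m = (1 + c) / (rr + c) = (1 + 0.2) / (0.127 + 0.2) ≈ 3.6697.
So M = m × MB = 3.6697 × 91.1 ≈ 334.3097 million.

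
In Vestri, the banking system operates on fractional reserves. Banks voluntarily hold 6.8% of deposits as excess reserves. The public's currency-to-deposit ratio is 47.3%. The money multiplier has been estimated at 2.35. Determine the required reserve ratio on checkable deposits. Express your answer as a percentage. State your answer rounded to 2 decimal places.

Using m = 2.35. Since m = (1 + c)/(c + rr + e), the denominator satisfies c + rr + e = (1 + c)/m = (1 + 0.473) / 2.35 ≈ 0.626809.
With c = 0.473 and e = 0.068, the required reserve ratio on checkable deposits is 0.626809 − 0.473 − 0.068 = 0.085809.

8.58%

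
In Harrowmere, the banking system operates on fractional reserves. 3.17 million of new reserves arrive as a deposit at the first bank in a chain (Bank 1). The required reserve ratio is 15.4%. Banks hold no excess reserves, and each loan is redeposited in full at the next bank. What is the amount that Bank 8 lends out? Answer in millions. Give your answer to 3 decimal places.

Each bank lends a fraction (1 − rr) = 0.8460 of the deposit it receives, so Bank 8 receives 3.17·0.8460^7 and lends 3.17·0.8460^8 ≈ 0.8318 million.

0.832 million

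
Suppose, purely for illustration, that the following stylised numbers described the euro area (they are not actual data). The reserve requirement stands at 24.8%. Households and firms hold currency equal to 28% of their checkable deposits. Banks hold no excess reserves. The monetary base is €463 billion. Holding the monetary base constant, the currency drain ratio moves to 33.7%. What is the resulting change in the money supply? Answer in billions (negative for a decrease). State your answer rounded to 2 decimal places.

-64.25 billion

Initially m₁ = (1 + 0.28) / (0.248 + 0.28) ≈ 2.424242, so M₁ = 2.424242 × 463 ≈ 1122.424 billion.
After the change m₂ = (1 + 0.337) / (0.248 + 0.337) ≈ 2.285470, so M₂ = 2.285470 × 463 ≈ 1058.1726 billion.
ΔM = M₂ − M₁ = 1058.1726 − 1122.424 = -64.2514 billion.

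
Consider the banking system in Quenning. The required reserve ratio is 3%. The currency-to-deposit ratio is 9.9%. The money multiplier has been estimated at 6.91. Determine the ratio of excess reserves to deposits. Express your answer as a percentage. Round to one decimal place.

3.0%

Using m = 6.91. Since m = (1 + c)/(c + rr + e), the denominator satisfies c + rr + e = (1 + c)/m = (1 + 0.099) / 6.91 ≈ 0.159045.
With c = 0.099 and rr = 0.03, the ratio of excess reserves to deposits is 0.159045 − 0.099 − 0.03 = 0.030045.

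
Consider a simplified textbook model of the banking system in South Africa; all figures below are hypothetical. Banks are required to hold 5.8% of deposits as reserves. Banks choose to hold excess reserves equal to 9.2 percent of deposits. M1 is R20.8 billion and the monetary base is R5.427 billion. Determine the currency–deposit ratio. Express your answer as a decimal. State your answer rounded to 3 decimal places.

Using m = M/MB = 20.8/5.427 ≈ 3.832688. From m = (1 + c)/(c + rr + e), rearranging gives 1 + c = m·(c + rr + e), so c·(1 − m) = m·(rr + e) − 1.
Hence c = [m·(rr + e) − 1]/(1 − m) = [3.832688 × (0.058 + 0.092) − 1] / (1 − 3.832688) ≈ 0.150068.

0.150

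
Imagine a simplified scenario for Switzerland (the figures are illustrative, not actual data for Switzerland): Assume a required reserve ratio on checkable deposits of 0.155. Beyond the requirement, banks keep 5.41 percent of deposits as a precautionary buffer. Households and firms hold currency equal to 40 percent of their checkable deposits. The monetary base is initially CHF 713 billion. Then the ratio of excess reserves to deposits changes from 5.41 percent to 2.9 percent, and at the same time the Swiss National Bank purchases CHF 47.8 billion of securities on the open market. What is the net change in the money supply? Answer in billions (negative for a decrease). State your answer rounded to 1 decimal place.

Before: m₁ = (1 + 0.4) / (0.155 + 0.0541 + 0.4) ≈ 2.29847, MB₁ = 713, so M₁ = 2.29847 × 713 ≈ 1638.8091 billion.
After: m₂ = (1 + 0.4) / (0.155 + 0.029 + 0.4) ≈ 2.39726, MB₂ = 713 + 47.8 = 760.8, so M₂ = 2.39726 × 760.8 ≈ 1823.8354 billion.
ΔM = M₂ − M₁ = 1823.8354 − 1638.8091 = 185.0263 billion.

CHF 185.0 billion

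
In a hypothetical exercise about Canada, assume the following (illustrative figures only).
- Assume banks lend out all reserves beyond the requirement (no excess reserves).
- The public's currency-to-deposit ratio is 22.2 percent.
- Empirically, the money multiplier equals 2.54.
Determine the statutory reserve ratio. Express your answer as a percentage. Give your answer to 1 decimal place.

25.9%

Using m = 2.54. Since m = (1 + c)/(c + rr + e), the denominator satisfies c + rr + e = (1 + c)/m = (1 + 0.222) / 2.54 ≈ 0.481102.
With c = 0.222 and e = 0, the statutory reserve ratio is 0.481102 − 0.222 − 0 = 0.259102.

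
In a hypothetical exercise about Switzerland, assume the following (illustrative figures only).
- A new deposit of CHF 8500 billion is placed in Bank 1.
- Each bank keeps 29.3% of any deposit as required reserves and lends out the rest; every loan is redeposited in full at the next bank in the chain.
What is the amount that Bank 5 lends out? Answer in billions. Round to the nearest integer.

CHF 1501 billion

Each bank lends a fraction (1 − rr) = 0.7070 of the deposit it receives, so Bank 5 receives 8500·0.7070^4 and lends 8500·0.7070^5 ≈ 1501.4677 billion.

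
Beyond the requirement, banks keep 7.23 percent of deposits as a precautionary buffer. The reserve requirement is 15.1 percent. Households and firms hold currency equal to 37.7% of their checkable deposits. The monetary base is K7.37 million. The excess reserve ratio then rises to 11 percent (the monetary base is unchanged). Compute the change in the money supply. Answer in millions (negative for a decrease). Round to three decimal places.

-0.999 million

Initially m₁ = (1 + 0.377) / (0.151 + 0.0723 + 0.377) ≈ 2.29385, so M₁ = 2.29385 × 7.37 ≈ 16.9057 million.
After the change m₂ = (1 + 0.377) / (0.151 + 0.11 + 0.377) ≈ 2.15831, so M₂ = 2.15831 × 7.37 ≈ 15.9067 million.
ΔM = M₂ − M₁ = 15.9067 − 16.9057 = -0.999 million.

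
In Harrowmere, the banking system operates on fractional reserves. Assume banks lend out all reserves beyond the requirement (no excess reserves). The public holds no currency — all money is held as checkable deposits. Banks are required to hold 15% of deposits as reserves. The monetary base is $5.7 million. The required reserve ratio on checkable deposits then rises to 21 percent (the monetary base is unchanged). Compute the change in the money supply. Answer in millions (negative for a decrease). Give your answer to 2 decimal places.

-10.86 million

Initially m₁ = 1 / (0.15) ≈ 6.6667, so M₁ = 6.6667 × 5.7 ≈ 38.0002 million.
After the change m₂ = 1 / (0.21) ≈ 4.7619, so M₂ = 4.7619 × 5.7 ≈ 27.1428 million.
ΔM = M₂ − M₁ = 27.1428 − 38.0002 = -10.8574 million.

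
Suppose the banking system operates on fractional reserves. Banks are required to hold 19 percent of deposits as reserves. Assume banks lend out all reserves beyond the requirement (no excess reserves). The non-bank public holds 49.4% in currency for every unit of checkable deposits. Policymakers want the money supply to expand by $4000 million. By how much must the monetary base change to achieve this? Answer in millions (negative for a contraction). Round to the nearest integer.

$1831 million

The money multiplier is m = (1 + c) / (rr + c) = (1 + 0.494) / (0.19 + 0.494) ≈ 2.18421.
ΔMB = ΔM / m = (+4000) / 2.18421 ≈ 1831.3257 million.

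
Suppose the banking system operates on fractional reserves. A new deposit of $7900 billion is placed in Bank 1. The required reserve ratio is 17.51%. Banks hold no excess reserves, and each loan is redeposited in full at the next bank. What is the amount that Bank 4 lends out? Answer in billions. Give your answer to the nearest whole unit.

Each bank lends a fraction (1 − rr) = 0.8249 of the deposit it receives, so Bank 4 receives 7900·0.8249^3 and lends 7900·0.8249^4 ≈ 3657.9040 billion.

$3658 billion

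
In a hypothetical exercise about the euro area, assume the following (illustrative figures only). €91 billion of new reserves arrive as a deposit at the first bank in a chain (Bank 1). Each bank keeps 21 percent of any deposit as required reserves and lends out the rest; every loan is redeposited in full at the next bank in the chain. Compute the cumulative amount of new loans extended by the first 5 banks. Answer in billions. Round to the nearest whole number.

Bank i lends (1 − rr)^i of the original deposit: Bank 1 lends 91·0.7900 = 71.8900, Bank 2 lends 91·0.7900² = 56.7931, and so on.
Summing a geometric series: total = 91·[0.7900·(1 − 0.7900^5) / (1 − 0.7900)] ≈ 236.9954 billion.

€237 billion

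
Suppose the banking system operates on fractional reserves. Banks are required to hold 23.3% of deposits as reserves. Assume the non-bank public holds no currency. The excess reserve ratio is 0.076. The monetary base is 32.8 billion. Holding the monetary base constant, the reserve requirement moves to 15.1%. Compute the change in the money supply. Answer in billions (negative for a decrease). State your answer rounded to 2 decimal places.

38.34 billion

Initially m₁ = 1 / (0.233 + 0.076) ≈ 3.23625, so M₁ = 3.23625 × 32.8 = 106.149 billion.
After the change m₂ = 1 / (0.151 + 0.076) ≈ 4.40529, so M₂ = 4.40529 × 32.8 ≈ 144.4935 billion.
ΔM = M₂ − M₁ = 144.4935 − 106.149 = 38.3445 billion.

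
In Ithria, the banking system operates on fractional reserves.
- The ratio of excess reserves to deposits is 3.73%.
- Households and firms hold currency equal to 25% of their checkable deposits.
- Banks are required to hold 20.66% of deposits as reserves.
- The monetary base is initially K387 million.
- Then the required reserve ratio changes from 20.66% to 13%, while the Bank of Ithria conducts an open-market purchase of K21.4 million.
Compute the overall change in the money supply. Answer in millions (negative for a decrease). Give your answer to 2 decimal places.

Before: m₁ = (1 + 0.25) / (0.2066 + 0.0373 + 0.25) ≈ 2.530877, MB₁ = 387, so M₁ = 2.530877 × 387 ≈ 979.4494 million.
After: m₂ = (1 + 0.25) / (0.13 + 0.0373 + 0.25) ≈ 2.995447, MB₂ = 387 + 21.4 = 408.4, so M₂ = 2.995447 × 408.4 ≈ 1223.3406 million.
ΔM = M₂ − M₁ = 1223.3406 − 979.4494 = 243.8912 million.

K243.89 million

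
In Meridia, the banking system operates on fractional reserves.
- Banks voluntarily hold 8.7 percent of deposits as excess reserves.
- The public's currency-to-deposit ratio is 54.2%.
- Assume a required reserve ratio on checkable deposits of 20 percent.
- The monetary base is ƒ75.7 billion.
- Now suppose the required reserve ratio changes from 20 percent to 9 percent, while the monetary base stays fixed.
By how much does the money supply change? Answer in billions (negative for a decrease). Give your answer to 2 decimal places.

Initially m₁ = (1 + 0.542) / (0.2 + 0.087 + 0.542) ≈ 1.86007, so M₁ = 1.86007 × 75.7 ≈ 140.8073 billion.
After the change m₂ = (1 + 0.542) / (0.09 + 0.087 + 0.542) ≈ 2.14465, so M₂ = 2.14465 × 75.7 ≈ 162.35 billion.
ΔM = M₂ − M₁ = 162.35 − 140.8073 = 21.5427 billion.

ƒ21.54 billion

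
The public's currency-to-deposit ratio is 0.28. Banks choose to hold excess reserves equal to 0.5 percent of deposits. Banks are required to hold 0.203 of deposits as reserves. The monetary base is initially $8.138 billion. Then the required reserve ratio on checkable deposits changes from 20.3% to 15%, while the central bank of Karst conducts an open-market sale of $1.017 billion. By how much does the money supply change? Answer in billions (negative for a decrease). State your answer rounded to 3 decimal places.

-0.392 billion

Before: m₁ = (1 + 0.28) / (0.203 + 0.005 + 0.28) ≈ 2.62295, MB₁ = 8.138, so M₁ = 2.62295 × 8.138 ≈ 21.3456 billion.
After: m₂ = (1 + 0.28) / (0.15 + 0.005 + 0.28) ≈ 2.94253, MB₂ = 8.138 − 1.017 = 7.121, so M₂ = 2.94253 × 7.121 ≈ 20.9538 billion.
ΔM = M₂ − M₁ = 20.9538 − 21.3456 = -0.3918 billion.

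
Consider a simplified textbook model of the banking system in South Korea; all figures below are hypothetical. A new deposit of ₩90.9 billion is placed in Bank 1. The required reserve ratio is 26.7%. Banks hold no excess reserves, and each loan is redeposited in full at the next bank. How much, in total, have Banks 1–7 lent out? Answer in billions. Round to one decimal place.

₩221.2 billion

Bank i lends (1 − rr)^i of the original deposit: Bank 1 lends 90.9·0.7330 = 66.6297, Bank 2 lends 90.9·0.7330² ≈ 48.8396, and so on.
Summing a geometric series: total = 90.9·[0.7330·(1 − 0.7330^7) / (1 − 0.7330)] ≈ 221.1778 billion.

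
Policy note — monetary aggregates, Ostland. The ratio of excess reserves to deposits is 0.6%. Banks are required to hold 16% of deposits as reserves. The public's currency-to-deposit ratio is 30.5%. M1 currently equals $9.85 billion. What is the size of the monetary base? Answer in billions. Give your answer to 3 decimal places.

The money multiplier is m = (1 + c) / (rr + e + c) = (1 + 0.305) / (0.16 + 0.006 + 0.305) ≈ 2.77070.
MB = M / m = 9.85 / 2.77070 ≈ 3.5551 billion.

$3.555 billion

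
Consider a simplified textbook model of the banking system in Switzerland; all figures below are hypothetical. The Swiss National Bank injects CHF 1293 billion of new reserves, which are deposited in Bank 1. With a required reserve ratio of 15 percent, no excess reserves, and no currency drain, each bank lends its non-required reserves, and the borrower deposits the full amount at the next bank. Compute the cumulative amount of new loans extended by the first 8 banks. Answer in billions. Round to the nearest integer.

CHF 5330 billion

Bank i lends (1 − rr)^i of the original deposit: Bank 1 lends 1293·0.8500 = 1099.0500, Bank 2 lends 1293·0.8500² = 934.1925, and so on.
Summing a geometric series: total = 1293·[0.8500·(1 − 0.8500^8) / (1 − 0.8500)] ≈ 5330.4619 billion.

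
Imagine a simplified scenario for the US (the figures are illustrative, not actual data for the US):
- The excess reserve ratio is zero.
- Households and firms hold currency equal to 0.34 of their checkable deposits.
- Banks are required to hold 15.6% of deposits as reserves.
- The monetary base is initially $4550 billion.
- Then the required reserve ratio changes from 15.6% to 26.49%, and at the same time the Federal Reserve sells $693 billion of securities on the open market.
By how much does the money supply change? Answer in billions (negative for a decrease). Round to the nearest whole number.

-3748 billion

Before: m₁ = (1 + 0.34) / (0.156 + 0.34) ≈ 2.70161, MB₁ = 4550, so M₁ = 2.70161 × 4550 = 12292.3255 billion.
After: m₂ = (1 + 0.34) / (0.2649 + 0.34) ≈ 2.21524, MB₂ = 4550 − 693 = 3857, so M₂ = 2.21524 × 3857 ≈ 8544.1807 billion.
ΔM = M₂ − M₁ = 8544.1807 − 12292.3255 = -3748.1448 billion.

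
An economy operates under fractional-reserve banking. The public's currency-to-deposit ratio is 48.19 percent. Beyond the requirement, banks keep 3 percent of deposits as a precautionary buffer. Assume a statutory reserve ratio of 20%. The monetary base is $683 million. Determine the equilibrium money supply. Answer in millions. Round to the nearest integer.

$1422 million

The money multiplier is m = (1 + c) / (rr + e + c) = (1 + 0.4819) / (0.2 + 0.03 + 0.4819) ≈ 2.0816.
So M = m × MB = 2.0816 × 683 = 1421.7328 million.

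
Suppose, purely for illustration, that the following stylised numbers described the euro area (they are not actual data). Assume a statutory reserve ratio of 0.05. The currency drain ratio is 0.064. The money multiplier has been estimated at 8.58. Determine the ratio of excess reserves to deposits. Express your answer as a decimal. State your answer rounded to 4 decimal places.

0.0100

Using m = 8.58. Since m = (1 + c)/(c + rr + e), the denominator satisfies c + rr + e = (1 + c)/m = (1 + 0.064) / 8.58 ≈ 0.124009.
With c = 0.064 and rr = 0.05, the ratio of excess reserves to deposits is 0.124009 − 0.064 − 0.05 = 0.010009.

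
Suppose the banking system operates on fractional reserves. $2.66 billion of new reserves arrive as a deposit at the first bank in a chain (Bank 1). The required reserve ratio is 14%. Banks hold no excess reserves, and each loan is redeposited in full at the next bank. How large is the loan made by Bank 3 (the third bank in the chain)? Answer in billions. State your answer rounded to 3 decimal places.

Each bank lends a fraction (1 − rr) = 0.8600 of the deposit it receives, so Bank 3 receives 2.66·0.8600^2 and lends 2.66·0.8600^3 ≈ 1.6919 billion.

$1.692 billion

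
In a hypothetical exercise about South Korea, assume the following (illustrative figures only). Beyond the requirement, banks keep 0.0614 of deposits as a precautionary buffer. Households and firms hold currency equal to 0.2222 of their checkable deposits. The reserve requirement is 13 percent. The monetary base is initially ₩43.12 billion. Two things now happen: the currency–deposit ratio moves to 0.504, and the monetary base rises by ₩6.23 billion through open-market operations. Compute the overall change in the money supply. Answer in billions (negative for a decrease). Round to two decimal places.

Before: m₁ = (1 + 0.2222) / (0.13 + 0.0614 + 0.2222) ≈ 2.95503, MB₁ = 43.12, so M₁ = 2.95503 × 43.12 ≈ 127.4209 billion.
After: m₂ = (1 + 0.504) / (0.13 + 0.0614 + 0.504) ≈ 2.16278, MB₂ = 43.12 + 6.23 = 49.35, so M₂ = 2.16278 × 49.35 ≈ 106.7332 billion.
ΔM = M₂ − M₁ = 106.7332 − 127.4209 = -20.6877 billion.

-20.69 billion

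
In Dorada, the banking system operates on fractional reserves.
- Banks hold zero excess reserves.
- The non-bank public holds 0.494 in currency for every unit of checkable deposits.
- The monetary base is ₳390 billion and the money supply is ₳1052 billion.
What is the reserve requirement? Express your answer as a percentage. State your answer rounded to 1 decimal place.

6.0%

Using m = M/MB = 1052/390 ≈ 2.697436. Since m = (1 + c)/(c + rr + e), the denominator satisfies c + rr + e = (1 + c)/m = (1 + 0.494) / 2.697436 ≈ 0.553859.
With c = 0.494 and e = 0, the reserve requirement is 0.553859 − 0.494 − 0 = 0.059859.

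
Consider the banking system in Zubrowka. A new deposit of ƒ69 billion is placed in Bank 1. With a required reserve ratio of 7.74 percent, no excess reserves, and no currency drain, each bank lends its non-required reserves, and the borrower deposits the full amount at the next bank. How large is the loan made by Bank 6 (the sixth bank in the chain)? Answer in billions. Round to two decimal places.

Each bank lends a fraction (1 − rr) = 0.9226 of the deposit it receives, so Bank 6 receives 69·0.9226^5 and lends 69·0.9226^6 ≈ 42.5530 billion.

ƒ42.55 billion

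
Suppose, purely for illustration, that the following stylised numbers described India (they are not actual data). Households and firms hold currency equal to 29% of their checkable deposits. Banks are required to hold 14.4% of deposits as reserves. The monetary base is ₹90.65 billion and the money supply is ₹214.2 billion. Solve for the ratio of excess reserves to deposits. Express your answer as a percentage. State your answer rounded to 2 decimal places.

Using m = M/MB = 214.2/90.65 ≈ 2.362934. Since m = (1 + c)/(c + rr + e), the denominator satisfies c + rr + e = (1 + c)/m = (1 + 0.29) / 2.362934 ≈ 0.545931.
With c = 0.29 and rr = 0.144, the ratio of excess reserves to deposits is 0.545931 − 0.29 − 0.144 = 0.111931.

11.19%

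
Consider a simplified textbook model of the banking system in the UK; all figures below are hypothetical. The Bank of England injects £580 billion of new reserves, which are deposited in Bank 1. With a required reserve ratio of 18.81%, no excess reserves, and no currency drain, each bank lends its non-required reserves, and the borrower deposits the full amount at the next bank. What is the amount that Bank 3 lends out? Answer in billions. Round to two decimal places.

Each bank lends a fraction (1 − rr) = 0.8119 of the deposit it receives, so Bank 3 receives 580·0.8119^2 and lends 580·0.8119^3 ≈ 310.4099 billion.

£310.41 billion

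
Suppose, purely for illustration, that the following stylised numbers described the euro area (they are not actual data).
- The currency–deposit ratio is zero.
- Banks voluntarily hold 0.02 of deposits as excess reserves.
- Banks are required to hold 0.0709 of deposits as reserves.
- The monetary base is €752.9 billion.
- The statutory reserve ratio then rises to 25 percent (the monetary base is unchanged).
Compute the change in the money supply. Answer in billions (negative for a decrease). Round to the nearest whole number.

-5494 billion

Initially m₁ = 1 / (0.0709 + 0.02) ≈ 11.0011, so M₁ = 11.0011 × 752.9 ≈ 8282.7282 billion.
After the change m₂ = 1 / (0.25 + 0.02) ≈ 3.7037, so M₂ = 3.7037 × 752.9 ≈ 2788.5157 billion.
ΔM = M₂ − M₁ = 2788.5157 − 8282.7282 = -5494.2125 billion.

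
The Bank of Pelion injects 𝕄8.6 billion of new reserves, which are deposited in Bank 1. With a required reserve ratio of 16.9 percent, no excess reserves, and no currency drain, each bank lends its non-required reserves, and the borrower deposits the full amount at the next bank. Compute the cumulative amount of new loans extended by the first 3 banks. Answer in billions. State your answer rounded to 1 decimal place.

𝕄18.0 billion

Bank i lends (1 − rr)^i of the original deposit: Bank 1 lends 8.6·0.8310 = 7.1466, Bank 2 lends 8.6·0.8310² ≈ 5.9388, and so on.
Summing a geometric series: total = 8.6·[0.8310·(1 − 0.8310^3) / (1 − 0.8310)] ≈ 18.0206 billion.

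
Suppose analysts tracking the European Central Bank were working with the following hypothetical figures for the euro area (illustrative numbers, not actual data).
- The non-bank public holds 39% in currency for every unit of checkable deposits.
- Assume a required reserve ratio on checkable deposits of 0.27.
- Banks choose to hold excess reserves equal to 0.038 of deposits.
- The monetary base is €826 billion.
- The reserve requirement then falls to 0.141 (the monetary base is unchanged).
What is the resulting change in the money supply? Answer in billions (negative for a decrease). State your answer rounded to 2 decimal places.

Initially m₁ = (1 + 0.39) / (0.27 + 0.038 + 0.39) ≈ 1.991404, so M₁ = 1.991404 × 826 ≈ 1644.8997 billion.
After the change m₂ = (1 + 0.39) / (0.141 + 0.038 + 0.39) ≈ 2.442882, so M₂ = 2.442882 × 826 ≈ 2017.8205 billion.
ΔM = M₂ − M₁ = 2017.8205 − 1644.8997 = 372.9208 billion.

€372.92 billion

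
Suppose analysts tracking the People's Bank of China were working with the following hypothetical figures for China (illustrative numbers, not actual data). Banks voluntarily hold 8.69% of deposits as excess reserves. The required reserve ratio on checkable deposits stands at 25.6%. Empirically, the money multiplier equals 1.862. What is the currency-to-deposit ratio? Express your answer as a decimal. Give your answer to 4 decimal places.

Using m = 1.862. From m = (1 + c)/(c + rr + e), rearranging gives 1 + c = m·(c + rr + e), so c·(1 − m) = m·(rr + e) − 1.
Hence c = [m·(rr + e) − 1]/(1 − m) = [1.862 × (0.256 + 0.0869) − 1] / (1 − 1.862) ≈ 0.419397.

0.4194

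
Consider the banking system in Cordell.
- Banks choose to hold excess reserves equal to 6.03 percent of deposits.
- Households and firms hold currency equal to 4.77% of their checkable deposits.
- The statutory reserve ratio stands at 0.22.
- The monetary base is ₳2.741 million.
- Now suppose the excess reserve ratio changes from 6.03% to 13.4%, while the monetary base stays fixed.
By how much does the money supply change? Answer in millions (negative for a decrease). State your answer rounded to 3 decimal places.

Initially m₁ = (1 + 0.0477) / (0.22 + 0.0603 + 0.0477) ≈ 3.19421, so M₁ = 3.19421 × 2.741 ≈ 8.7553 million.
After the change m₂ = (1 + 0.0477) / (0.22 + 0.134 + 0.0477) ≈ 2.60817, so M₂ = 2.60817 × 2.741 ≈ 7.149 million.
ΔM = M₂ − M₁ = 7.149 − 8.7553 = -1.6063 million.

-1.606 million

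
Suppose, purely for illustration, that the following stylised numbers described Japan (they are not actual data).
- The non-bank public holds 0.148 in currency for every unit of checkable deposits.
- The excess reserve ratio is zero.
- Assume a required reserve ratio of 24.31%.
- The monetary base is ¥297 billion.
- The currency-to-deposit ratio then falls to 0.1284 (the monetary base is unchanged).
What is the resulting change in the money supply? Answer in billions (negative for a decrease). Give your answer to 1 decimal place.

¥30.3 billion

Initially m₁ = (1 + 0.148) / (0.2431 + 0.148) ≈ 2.93531, so M₁ = 2.93531 × 297 ≈ 871.7871 billion.
After the change m₂ = (1 + 0.1284) / (0.2431 + 0.1284) ≈ 3.03742, so M₂ = 3.03742 × 297 ≈ 902.1137 billion.
ΔM = M₂ − M₁ = 902.1137 − 871.7871 = 30.3266 billion.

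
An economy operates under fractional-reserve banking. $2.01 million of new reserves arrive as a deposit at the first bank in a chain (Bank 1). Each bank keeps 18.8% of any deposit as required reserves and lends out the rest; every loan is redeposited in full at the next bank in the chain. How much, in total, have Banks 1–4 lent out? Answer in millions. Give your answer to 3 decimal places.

Bank i lends (1 − rr)^i of the original deposit: Bank 1 lends 2.01·0.8120 ≈ 1.6321, Bank 2 lends 2.01·0.8120² ≈ 1.3253, and so on.
Summing a geometric series: total = 2.01·[0.8120·(1 − 0.8120^4) / (1 − 0.8120)] ≈ 4.9073 million.

$4.907 million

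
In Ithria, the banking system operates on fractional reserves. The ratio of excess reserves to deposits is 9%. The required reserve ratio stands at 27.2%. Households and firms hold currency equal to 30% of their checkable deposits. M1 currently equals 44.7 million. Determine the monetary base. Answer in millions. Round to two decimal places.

22.76 million

The money multiplier is m = (1 + c) / (rr + e + c) = (1 + 0.3) / (0.272 + 0.09 + 0.3) ≈ 1.96375.
MB = M / m = 44.7 / 1.96375 ≈ 22.7626 million.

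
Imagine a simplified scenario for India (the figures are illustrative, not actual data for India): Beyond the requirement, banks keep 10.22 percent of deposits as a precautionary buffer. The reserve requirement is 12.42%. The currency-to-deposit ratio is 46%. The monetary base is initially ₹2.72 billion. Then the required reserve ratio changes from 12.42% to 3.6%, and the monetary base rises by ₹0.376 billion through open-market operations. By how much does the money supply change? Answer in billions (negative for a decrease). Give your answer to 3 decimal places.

₹1.771 billion

Before: m₁ = (1 + 0.46) / (0.1242 + 0.1022 + 0.46) ≈ 2.12704, MB₁ = 2.72, so M₁ = 2.12704 × 2.72 ≈ 5.7855 billion.
After: m₂ = (1 + 0.46) / (0.036 + 0.1022 + 0.46) ≈ 2.44066, MB₂ = 2.72 + 0.376 = 3.096, so M₂ = 2.44066 × 3.096 ≈ 7.5563 billion.
ΔM = M₂ − M₁ = 7.5563 − 5.7855 = 1.7708 billion.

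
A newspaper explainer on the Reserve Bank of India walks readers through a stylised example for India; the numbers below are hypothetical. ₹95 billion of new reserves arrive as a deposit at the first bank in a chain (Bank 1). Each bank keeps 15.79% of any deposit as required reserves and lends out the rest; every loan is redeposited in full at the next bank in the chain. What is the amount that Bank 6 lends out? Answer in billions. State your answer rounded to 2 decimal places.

₹33.88 billion

Each bank lends a fraction (1 − rr) = 0.8421 of the deposit it receives, so Bank 6 receives 95·0.8421^5 and lends 95·0.8421^6 ≈ 33.8771 billion.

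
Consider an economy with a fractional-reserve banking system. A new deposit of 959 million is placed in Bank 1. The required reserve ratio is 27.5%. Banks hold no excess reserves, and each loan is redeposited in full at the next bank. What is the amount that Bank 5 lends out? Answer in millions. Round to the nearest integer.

Each bank lends a fraction (1 − rr) = 0.7250 of the deposit it receives, so Bank 5 receives 959·0.7250^4 and lends 959·0.7250^5 ≈ 192.0917 million.

192 million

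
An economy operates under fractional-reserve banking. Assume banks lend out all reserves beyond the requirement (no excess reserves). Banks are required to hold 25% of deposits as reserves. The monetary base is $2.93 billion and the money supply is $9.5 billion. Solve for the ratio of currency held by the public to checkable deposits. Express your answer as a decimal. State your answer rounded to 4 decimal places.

Using m = M/MB = 9.5/2.93 ≈ 3.242321. From m = (1 + c)/(c + rr + e), rearranging gives 1 + c = m·(c + rr + e), so c·(1 − m) = m·(rr + e) − 1.
Hence c = [m·(rr + e) − 1]/(1 − m) = [3.242321 × (0.25 + 0) − 1] / (1 − 3.242321) ≈ 0.084475.

0.0845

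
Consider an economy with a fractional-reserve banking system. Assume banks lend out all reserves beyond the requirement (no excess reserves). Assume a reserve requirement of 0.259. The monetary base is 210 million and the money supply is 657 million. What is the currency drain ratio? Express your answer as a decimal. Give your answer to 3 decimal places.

Using m = M/MB = 657/210 ≈ 3.128571. From m = (1 + c)/(c + rr + e), rearranging gives 1 + c = m·(c + rr + e), so c·(1 − m) = m·(rr + e) − 1.
Hence c = [m·(rr + e) − 1]/(1 − m) = [3.128571 × (0.259 + 0) − 1] / (1 − 3.128571) ≈ 0.089121.

0.089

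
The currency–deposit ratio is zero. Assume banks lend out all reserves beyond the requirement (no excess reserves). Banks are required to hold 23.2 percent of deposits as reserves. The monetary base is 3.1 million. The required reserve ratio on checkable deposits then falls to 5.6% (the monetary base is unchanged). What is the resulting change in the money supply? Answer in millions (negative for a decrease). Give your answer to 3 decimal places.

41.995 million

Initially m₁ = 1 / (0.232) ≈ 4.31034, so M₁ = 4.31034 × 3.1 ≈ 13.3621 million.
After the change m₂ = 1 / (0.056) ≈ 17.85714, so M₂ = 17.85714 × 3.1 ≈ 55.3571 million.
ΔM = M₂ − M₁ = 55.3571 − 13.3621 = 41.995 million.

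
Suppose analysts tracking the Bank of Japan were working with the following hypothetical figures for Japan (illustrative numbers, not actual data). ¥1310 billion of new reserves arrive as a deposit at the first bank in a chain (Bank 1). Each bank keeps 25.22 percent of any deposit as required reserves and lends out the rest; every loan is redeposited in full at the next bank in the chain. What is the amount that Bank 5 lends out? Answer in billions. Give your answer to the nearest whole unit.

¥306 billion

Each bank lends a fraction (1 − rr) = 0.7478 of the deposit it receives, so Bank 5 receives 1310·0.7478^4 and lends 1310·0.7478^5 ≈ 306.3364 billion.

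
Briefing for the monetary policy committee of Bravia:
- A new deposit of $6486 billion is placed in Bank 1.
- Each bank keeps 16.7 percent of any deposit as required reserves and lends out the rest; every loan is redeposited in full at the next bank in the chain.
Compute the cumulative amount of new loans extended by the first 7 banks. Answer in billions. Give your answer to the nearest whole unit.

Bank i lends (1 − rr)^i of the original deposit: Bank 1 lends 6486·0.8330 = 5402.8380, Bank 2 lends 6486·0.8330² ≈ 4500.5641, and so on.
Summing a geometric series: total = 6486·[0.8330·(1 − 0.8330^7) / (1 − 0.8330)] ≈ 23348.6344 billion.

$23349 billion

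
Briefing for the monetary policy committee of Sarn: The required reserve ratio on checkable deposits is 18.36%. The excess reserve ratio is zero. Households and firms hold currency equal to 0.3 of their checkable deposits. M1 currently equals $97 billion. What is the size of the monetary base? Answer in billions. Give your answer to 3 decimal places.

The money multiplier is m = (1 + c) / (rr + c) = (1 + 0.3) / (0.1836 + 0.3) ≈ 2.688172.
MB = M / m = 97 / 2.688172 ≈ 36.084 billion.

$36.084 billion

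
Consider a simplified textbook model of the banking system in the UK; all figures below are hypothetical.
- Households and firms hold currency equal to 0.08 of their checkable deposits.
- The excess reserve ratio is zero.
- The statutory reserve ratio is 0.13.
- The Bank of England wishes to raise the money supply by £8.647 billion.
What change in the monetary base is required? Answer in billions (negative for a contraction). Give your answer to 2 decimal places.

£1.68 billion

The money multiplier is m = (1 + c) / (rr + c) = (1 + 0.08) / (0.13 + 0.08) ≈ 5.1429.
ΔMB = ΔM / m = (+8.647) / 5.1429 ≈ 1.6813 billion.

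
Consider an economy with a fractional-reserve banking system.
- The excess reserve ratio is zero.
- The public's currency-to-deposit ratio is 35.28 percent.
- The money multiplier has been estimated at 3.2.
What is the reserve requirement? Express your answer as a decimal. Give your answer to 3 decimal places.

Using m = 3.2. Since m = (1 + c)/(c + rr + e), the denominator satisfies c + rr + e = (1 + c)/m = (1 + 0.3528) / 3.2 = 0.422750.
With c = 0.3528 and e = 0, the reserve requirement is 0.422750 − 0.3528 − 0 = 0.06995.

0.070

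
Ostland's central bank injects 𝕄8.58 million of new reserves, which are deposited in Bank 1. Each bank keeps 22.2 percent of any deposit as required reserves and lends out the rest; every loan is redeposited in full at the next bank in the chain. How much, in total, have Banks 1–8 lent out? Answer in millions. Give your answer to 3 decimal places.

Bank i lends (1 − rr)^i of the original deposit: Bank 1 lends 8.58·0.7780 ≈ 6.6752, Bank 2 lends 8.58·0.7780² ≈ 5.1933, and so on.
Summing a geometric series: total = 8.58·[0.7780·(1 − 0.7780^8) / (1 − 0.7780)] ≈ 26.0327 million.

𝕄26.033 million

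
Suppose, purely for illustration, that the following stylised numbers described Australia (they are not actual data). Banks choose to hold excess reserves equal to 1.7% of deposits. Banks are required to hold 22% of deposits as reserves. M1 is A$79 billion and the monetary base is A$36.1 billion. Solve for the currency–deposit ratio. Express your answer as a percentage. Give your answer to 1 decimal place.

Using m = M/MB = 79/36.1 ≈ 2.188366. From m = (1 + c)/(c + rr + e), rearranging gives 1 + c = m·(c + rr + e), so c·(1 − m) = m·(rr + e) − 1.
Hence c = [m·(rr + e) − 1]/(1 − m) = [2.188366 × (0.22 + 0.017) − 1] / (1 − 2.188366) ≈ 0.405058.

40.5%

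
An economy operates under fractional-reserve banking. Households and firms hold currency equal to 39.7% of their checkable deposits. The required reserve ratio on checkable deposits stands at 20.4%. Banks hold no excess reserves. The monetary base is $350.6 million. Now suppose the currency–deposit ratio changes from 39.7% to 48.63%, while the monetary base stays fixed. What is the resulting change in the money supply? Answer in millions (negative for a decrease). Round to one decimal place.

-60.1 million

Initially m₁ = (1 + 0.397) / (0.204 + 0.397) ≈ 2.32446, so M₁ = 2.32446 × 350.6 ≈ 814.9557 million.
After the change m₂ = (1 + 0.4863) / (0.204 + 0.4863) ≈ 2.15312, so M₂ = 2.15312 × 350.6 ≈ 754.8839 million.
ΔM = M₂ − M₁ = 754.8839 − 814.9557 = -60.0718 million.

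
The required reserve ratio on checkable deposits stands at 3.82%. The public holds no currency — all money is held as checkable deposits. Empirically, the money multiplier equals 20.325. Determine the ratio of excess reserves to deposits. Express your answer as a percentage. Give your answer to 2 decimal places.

Using m = 20.325. Since m = (1 + c)/(c + rr + e), the denominator satisfies c + rr + e = (1 + c)/m = (1 + 0) / 20.325 ≈ 0.049200.
With c = 0 and rr = 0.0382, the ratio of excess reserves to deposits is 0.049200 − 0 − 0.0382 = 0.011.

1.10%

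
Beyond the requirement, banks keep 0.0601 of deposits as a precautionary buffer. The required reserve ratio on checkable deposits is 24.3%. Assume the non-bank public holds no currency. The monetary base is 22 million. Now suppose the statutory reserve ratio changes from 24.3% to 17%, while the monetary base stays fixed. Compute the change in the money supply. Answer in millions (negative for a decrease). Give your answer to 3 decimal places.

23.027 million

Initially m₁ = 1 / (0.243 + 0.0601) ≈ 3.299241, so M₁ = 3.299241 × 22 ≈ 72.5833 million.
After the change m₂ = 1 / (0.17 + 0.0601) ≈ 4.345937, so M₂ = 4.345937 × 22 ≈ 95.6106 million.
ΔM = M₂ − M₁ = 95.6106 − 72.5833 = 23.0273 million.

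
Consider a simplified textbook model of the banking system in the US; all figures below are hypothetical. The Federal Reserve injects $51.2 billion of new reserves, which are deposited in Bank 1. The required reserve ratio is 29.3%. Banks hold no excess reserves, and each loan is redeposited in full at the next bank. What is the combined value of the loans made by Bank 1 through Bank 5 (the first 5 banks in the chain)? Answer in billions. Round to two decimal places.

Bank i lends (1 − rr)^i of the original deposit: Bank 1 lends 51.2·0.7070 = 36.1984, Bank 2 lends 51.2·0.7070² ≈ 25.5923, and so on.
Summing a geometric series: total = 51.2·[0.7070·(1 − 0.7070^5) / (1 − 0.7070)] ≈ 101.7208 billion.

$101.72 billion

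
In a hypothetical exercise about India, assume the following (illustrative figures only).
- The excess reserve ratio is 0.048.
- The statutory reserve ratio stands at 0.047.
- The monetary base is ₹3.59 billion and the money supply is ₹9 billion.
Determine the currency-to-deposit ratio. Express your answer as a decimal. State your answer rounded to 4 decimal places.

0.5055

Using m = M/MB = 9/3.59 ≈ 2.506964. From m = (1 + c)/(c + rr + e), rearranging gives 1 + c = m·(c + rr + e), so c·(1 − m) = m·(rr + e) − 1.
Hence c = [m·(rr + e) − 1]/(1 − m) = [2.506964 × (0.047 + 0.048) − 1] / (1 − 2.506964) ≈ 0.505545.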